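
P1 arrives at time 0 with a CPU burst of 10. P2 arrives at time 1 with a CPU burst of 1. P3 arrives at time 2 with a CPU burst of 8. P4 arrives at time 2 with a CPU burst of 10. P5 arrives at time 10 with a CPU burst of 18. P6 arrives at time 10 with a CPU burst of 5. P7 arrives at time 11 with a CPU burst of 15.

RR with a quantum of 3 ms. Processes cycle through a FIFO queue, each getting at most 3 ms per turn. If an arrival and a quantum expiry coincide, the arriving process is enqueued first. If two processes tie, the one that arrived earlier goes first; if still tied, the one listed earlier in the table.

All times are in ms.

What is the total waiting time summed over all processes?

197

Timeline: | P1 0-3 | P2 3-4 | P3 4-7 | P4 7-10 | P1 10-13 | P3 13-16 | P5 16-19 | P6 19-22 | P4 22-25 | P7 25-28 | P1 28-31 | P3 31-33 | P5 33-36 | P6 36-38 | P4 38-41 | P7 41-44 | P1 44-45 | P5 45-48 | P4 48-49 | P7 49-52 | P5 52-55 | P7 55-58 | P5 58-61 | P7 61-64 | P5 64-67 |
Completion: P1=45  P2=4  P3=33  P4=49  P5=67  P6=38  P7=64
Waiting = turnaround − burst: P1=35, P2=2, P3=23, P4=37, P5=39, P6=23, P7=38
Total waiting = 35 + 2 + 23 + 37 + 39 + 23 + 38 = 197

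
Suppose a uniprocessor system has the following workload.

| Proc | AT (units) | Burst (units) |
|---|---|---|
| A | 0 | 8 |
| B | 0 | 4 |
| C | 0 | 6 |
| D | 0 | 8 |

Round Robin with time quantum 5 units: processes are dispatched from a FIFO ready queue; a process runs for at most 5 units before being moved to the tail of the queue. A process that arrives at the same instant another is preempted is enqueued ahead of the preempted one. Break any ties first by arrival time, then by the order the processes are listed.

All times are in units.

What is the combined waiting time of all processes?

Schedule: | A 0-5 | B 5-9 | C 9-14 | D 14-19 | A 19-22 | C 22-23 | D 23-26 |
Completion: A=22  B=9  C=23  D=26
Waiting = turnaround − burst: A=14, B=5, C=17, D=18
Total waiting = 14 + 5 + 17 + 18 = 54

54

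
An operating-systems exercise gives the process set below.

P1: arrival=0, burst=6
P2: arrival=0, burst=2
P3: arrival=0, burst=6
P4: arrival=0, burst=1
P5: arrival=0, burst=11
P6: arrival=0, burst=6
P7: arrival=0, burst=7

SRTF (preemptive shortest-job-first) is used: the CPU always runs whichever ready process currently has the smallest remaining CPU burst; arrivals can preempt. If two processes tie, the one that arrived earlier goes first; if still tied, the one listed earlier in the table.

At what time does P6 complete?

Schedule: | P4 0-1 | P2 1-3 | P1 3-9 | P3 9-15 | P6 15-21 | P7 21-28 | P5 28-39 |
Completion: P1=9  P2=3  P3=15  P4=1  P5=39  P6=21  P7=28
Turnaround (C−A): P1=9  P2=3  P3=15  P4=1  P5=39  P6=21  P7=28

21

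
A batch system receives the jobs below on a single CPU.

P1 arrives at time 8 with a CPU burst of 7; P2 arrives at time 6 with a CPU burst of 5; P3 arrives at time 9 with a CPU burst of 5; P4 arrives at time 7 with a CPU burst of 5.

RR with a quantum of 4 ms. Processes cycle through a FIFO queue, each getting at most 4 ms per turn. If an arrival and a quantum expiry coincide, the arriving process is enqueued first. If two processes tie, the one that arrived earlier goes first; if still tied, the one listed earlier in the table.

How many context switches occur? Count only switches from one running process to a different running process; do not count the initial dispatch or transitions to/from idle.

Timeline: | idle 0-6 | P2 6-10 | P4 10-14 | P1 14-18 | P3 18-22 | P2 22-23 | P4 23-24 | P1 24-27 | P3 27-28 |
Completion: P1=27  P2=23  P3=28  P4=24
Turnaround (C−A): P1=19  P2=17  P3=19  P4=17

7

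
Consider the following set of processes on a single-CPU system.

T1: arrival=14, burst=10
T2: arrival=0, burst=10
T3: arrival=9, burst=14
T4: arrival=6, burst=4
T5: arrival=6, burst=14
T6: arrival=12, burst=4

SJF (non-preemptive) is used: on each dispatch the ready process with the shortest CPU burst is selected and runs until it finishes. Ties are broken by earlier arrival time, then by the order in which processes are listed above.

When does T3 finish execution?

Timeline: | T2 0-10 | T4 10-14 | T6 14-18 | T1 18-28 | T5 28-42 | T3 42-56 |
Completion: T1=28  T2=10  T3=56  T4=14  T5=42  T6=18
Turnaround (C−A): T1=14  T2=10  T3=47  T4=8  T5=36  T6=6

56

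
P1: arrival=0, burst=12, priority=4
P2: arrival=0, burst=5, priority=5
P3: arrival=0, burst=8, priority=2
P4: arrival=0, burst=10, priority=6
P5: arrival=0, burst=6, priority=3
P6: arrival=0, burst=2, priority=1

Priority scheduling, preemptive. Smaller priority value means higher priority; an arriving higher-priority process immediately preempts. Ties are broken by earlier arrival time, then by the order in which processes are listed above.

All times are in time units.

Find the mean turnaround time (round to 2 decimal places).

22.00

Timeline: | P6 0-2 | P3 2-10 | P5 10-16 | P1 16-28 | P2 28-33 | P4 33-43 |
Completion: P1=28  P2=33  P3=10  P4=43  P5=16  P6=2
Turnaround (C−A): P1=28  P2=33  P3=10  P4=43  P5=16  P6=2
Turnaround times: P1=28, P2=33, P3=10, P4=43, P5=16, P6=2
Average turnaround = (28+33+10+43+16+2) / 6 = 132/6 = 22.00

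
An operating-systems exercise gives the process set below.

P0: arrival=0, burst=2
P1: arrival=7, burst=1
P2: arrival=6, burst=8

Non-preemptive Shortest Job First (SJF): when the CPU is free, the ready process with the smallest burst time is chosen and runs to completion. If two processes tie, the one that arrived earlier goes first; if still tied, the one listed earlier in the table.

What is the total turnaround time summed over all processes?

Schedule: | P0 0-2 | idle 2-6 | P2 6-14 | P1 14-15 |
Completion: P0=2  P1=15  P2=14
Turnaround (C−A): P0=2  P1=8  P2=8
Turnaround = completion − arrival: P0=2, P1=8, P2=8
Total turnaround = 2 + 8 + 8 = 18

18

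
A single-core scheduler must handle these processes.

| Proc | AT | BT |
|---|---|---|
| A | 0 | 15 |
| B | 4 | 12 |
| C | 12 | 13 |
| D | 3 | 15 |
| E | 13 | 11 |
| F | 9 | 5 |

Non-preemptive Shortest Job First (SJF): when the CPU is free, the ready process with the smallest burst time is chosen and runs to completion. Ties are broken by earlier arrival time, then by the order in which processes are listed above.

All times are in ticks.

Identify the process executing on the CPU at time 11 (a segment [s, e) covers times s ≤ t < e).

A

Gantt: | A 0-15 | F 15-20 | E 20-31 | B 31-43 | C 43-56 | D 56-71 |
Completion: A=15  B=43  C=56  D=71  E=31  F=20
Turnaround (C−A): A=15  B=39  C=44  D=68  E=18  F=11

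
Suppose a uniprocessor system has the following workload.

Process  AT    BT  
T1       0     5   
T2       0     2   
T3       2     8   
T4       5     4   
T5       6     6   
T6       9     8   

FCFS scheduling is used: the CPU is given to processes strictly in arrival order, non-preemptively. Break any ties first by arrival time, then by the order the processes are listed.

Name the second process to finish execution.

Schedule: | T1 0-5 | T2 5-7 | T3 7-15 | T4 15-19 | T5 19-25 | T6 25-33 |
Completion: T1=5  T2=7  T3=15  T4=19  T5=25  T6=33
Turnaround (C−A): T1=5  T2=7  T3=13  T4=14  T5=19  T6=24
Finish order: T1 → T2 → T3 → T4 → T5 → T6

T2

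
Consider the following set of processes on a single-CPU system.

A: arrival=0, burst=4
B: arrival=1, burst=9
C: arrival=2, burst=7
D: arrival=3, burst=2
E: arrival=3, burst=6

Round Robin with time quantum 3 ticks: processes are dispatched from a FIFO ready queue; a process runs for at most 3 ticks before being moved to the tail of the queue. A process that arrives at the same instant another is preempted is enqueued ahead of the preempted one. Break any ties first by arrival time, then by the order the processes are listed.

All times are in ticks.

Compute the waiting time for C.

Timeline: | A 0-3 | B 3-6 | C 6-9 | D 9-11 | E 11-14 | A 14-15 | B 15-18 | C 18-21 | E 21-24 | B 24-27 | C 27-28 |
Completion: A=15  B=27  C=28  D=11  E=24
Waiting(C) = turnaround − burst = 26 − 7 = 19

19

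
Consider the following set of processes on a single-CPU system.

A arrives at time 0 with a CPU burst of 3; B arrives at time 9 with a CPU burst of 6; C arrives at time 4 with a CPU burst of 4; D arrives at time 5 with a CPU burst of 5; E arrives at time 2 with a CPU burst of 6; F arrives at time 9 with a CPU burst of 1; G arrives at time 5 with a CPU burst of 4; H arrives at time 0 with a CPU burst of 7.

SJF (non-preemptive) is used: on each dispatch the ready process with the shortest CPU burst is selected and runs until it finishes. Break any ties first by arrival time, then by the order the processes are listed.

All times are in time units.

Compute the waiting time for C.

Timeline: | A 0-3 | E 3-9 | F 9-10 | C 10-14 | G 14-18 | D 18-23 | B 23-29 | H 29-36 |
Completion: A=3  B=29  C=14  D=23  E=9  F=10  G=18  H=36
Turnaround (C−A): A=3  B=20  C=10  D=18  E=7  F=1  G=13  H=36
Waiting(C) = turnaround − burst = 10 − 4 = 6

6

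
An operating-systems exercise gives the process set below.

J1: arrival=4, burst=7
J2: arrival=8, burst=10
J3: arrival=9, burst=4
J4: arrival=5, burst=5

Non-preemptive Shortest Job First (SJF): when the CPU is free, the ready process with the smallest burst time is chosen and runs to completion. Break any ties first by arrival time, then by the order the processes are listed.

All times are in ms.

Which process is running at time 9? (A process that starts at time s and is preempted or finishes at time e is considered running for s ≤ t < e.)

Gantt: | idle 0-4 | J1 4-11 | J3 11-15 | J4 15-20 | J2 20-30 |
Completion: J1=11  J2=30  J3=15  J4=20

J1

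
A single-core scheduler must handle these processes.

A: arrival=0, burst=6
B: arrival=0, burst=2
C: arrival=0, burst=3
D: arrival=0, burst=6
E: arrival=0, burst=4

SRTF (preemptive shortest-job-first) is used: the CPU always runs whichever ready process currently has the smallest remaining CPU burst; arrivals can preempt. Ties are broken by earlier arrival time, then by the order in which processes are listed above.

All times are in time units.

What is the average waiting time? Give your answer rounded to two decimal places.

Gantt: | B 0-2 | C 2-5 | E 5-9 | A 9-15 | D 15-21 |
Completion: A=15  B=2  C=5  D=21  E=9
Waiting times: A=9, B=0, C=2, D=15, E=5
Average waiting = (9+0+2+15+5) / 5 = 31/5 = 6.20

6.20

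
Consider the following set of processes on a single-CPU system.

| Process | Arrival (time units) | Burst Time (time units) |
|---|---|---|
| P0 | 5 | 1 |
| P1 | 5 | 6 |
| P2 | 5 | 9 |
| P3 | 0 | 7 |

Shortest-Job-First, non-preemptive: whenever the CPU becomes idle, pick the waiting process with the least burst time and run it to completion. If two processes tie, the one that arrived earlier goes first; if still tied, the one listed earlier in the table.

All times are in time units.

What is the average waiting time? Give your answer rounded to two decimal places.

Timeline: | P3 0-7 | P0 7-8 | P1 8-14 | P2 14-23 |
Completion: P0=8  P1=14  P2=23  P3=7
Waiting times: P0=2, P1=3, P2=9, P3=0
Average waiting = (2+3+9+0) / 4 = 14/4 = 3.50

3.50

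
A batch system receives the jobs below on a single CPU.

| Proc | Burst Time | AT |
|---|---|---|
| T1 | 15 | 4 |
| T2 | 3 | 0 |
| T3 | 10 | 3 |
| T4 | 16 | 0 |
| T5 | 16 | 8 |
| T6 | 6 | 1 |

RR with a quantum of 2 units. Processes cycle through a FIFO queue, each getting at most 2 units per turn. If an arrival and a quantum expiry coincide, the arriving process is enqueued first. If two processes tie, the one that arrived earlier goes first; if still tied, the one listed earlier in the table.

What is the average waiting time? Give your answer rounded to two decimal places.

31.00

Timeline: | T2 0-2 | T4 2-4 | T6 4-6 | T2 6-7 | T3 7-9 | T1 9-11 | T4 11-13 | T6 13-15 | T5 15-17 | T3 17-19 | T1 19-21 | T4 21-23 | T6 23-25 | T5 25-27 | T3 27-29 | T1 29-31 | T4 31-33 | T5 33-35 | T3 35-37 | T1 37-39 | T4 39-41 | T5 41-43 | T3 43-45 | T1 45-47 | T4 47-49 | T5 49-51 | T1 51-53 | T4 53-55 | T5 55-57 | T1 57-59 | T4 59-61 | T5 61-63 | T1 63-64 | T5 64-66 |
Completion: T1=64  T2=7  T3=45  T4=61  T5=66  T6=25
Turnaround (C−A): T1=60  T2=7  T3=42  T4=61  T5=58  T6=24
Waiting times: T1=45, T2=4, T3=32, T4=45, T5=42, T6=18
Average waiting = (45+4+32+45+42+18) / 6 = 186/6 = 31.00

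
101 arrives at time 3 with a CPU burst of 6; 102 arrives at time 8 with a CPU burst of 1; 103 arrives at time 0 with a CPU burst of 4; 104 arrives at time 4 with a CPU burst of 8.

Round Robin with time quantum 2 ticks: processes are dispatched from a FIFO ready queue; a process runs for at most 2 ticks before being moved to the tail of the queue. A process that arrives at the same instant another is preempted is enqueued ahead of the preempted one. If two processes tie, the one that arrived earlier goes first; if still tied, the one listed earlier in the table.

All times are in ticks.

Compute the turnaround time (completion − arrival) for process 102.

3

Timeline: | 103 0-4 | 101 4-6 | 104 6-8 | 101 8-10 | 102 10-11 | 104 11-13 | 101 13-15 | 104 15-19 |
Completion: 101=15  102=11  103=4  104=19
Turnaround (C−A): 101=12  102=3  103=4  104=15
Turnaround(102) = completion − arrival = 11 − 8 = 3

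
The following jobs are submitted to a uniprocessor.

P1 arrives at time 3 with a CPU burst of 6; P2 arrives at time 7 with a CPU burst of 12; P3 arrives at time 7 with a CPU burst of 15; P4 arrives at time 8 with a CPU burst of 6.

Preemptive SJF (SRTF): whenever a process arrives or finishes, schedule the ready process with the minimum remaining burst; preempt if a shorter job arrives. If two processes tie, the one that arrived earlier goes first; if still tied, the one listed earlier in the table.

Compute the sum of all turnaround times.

68

Timeline: | idle 0-3 | P1 3-9 | P4 9-15 | P2 15-27 | P3 27-42 |
Completion: P1=9  P2=27  P3=42  P4=15
Turnaround (C−A): P1=6  P2=20  P3=35  P4=7
Turnaround = completion − arrival: P1=6, P2=20, P3=35, P4=7
Total turnaround = 6 + 20 + 35 + 7 = 68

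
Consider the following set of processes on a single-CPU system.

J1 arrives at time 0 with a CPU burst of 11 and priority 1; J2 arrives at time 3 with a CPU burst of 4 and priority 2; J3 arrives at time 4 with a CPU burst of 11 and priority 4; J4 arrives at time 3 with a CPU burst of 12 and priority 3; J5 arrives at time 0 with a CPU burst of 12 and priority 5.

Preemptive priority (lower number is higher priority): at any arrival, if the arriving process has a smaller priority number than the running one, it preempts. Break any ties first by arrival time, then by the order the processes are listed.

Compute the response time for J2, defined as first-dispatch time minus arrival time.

Timeline: | J1 0-11 | J2 11-15 | J4 15-27 | J3 27-38 | J5 38-50 |
Completion: J1=11  J2=15  J3=38  J4=27  J5=50
Response(J2) = first start − arrival = 11 − 3 = 8

8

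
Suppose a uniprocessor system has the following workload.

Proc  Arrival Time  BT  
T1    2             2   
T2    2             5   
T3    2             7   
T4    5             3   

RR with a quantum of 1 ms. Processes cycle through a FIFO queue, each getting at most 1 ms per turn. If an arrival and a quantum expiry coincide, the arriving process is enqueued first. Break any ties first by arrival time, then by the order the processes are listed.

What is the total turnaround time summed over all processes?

44

Gantt: | idle 0-2 | T1 2-3 | T2 3-4 | T3 4-5 | T1 5-6 | T2 6-7 | T4 7-8 | T3 8-9 | T2 9-10 | T4 10-11 | T3 11-12 | T2 12-13 | T4 13-14 | T3 14-15 | T2 15-16 | T3 16-19 |
Completion: T1=6  T2=16  T3=19  T4=14
Turnaround (C−A): T1=4  T2=14  T3=17  T4=9
Turnaround = completion − arrival: T1=4, T2=14, T3=17, T4=9
Total turnaround = 4 + 14 + 17 + 9 = 44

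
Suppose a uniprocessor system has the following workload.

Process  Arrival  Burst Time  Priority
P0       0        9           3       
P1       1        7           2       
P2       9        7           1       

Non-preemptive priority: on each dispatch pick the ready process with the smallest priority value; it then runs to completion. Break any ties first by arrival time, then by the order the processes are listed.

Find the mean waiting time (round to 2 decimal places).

Timeline: | P0 0-9 | P2 9-16 | P1 16-23 |
Completion: P0=9  P1=23  P2=16
Turnaround (C−A): P0=9  P1=22  P2=7
Waiting times: P0=0, P1=15, P2=0
Average waiting = (0+15+0) / 3 = 15/3 = 5.00

5.00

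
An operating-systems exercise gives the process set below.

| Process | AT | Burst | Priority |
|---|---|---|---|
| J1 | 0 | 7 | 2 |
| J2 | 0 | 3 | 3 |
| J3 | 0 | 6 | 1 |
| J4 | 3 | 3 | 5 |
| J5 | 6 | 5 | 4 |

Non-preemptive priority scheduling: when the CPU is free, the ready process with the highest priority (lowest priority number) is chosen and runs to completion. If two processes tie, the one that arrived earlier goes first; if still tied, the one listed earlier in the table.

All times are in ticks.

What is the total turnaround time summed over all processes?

71

Timeline: | J3 0-6 | J1 6-13 | J2 13-16 | J5 16-21 | J4 21-24 |
Completion: J1=13  J2=16  J3=6  J4=24  J5=21
Turnaround = completion − arrival: J1=13, J2=16, J3=6, J4=21, J5=15
Total turnaround = 13 + 16 + 6 + 21 + 15 = 71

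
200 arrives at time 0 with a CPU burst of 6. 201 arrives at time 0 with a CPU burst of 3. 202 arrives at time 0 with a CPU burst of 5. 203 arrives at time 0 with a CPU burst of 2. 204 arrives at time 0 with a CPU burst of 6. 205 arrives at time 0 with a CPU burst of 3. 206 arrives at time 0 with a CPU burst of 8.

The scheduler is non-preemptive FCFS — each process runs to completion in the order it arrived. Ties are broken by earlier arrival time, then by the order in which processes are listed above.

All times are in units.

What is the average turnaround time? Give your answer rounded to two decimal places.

17.86

Timeline: | 200 0-6 | 201 6-9 | 202 9-14 | 203 14-16 | 204 16-22 | 205 22-25 | 206 25-33 |
Completion: 200=6  201=9  202=14  203=16  204=22  205=25  206=33
Turnaround (C−A): 200=6  201=9  202=14  203=16  204=22  205=25  206=33
Turnaround times: 200=6, 201=9, 202=14, 203=16, 204=22, 205=25, 206=33
Average turnaround = (6+9+14+16+22+25+33) / 7 = 125/7 = 17.86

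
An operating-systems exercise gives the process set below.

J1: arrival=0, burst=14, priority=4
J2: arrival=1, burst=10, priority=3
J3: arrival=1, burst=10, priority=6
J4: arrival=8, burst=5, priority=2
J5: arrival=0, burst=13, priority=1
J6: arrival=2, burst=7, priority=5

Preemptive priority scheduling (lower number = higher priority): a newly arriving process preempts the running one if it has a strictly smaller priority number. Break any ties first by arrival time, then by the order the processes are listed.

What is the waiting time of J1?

28

Schedule: | J5 0-13 | J4 13-18 | J2 18-28 | J1 28-42 | J6 42-49 | J3 49-59 |
Completion: J1=42  J2=28  J3=59  J4=18  J5=13  J6=49
Waiting(J1) = turnaround − burst = 42 − 14 = 28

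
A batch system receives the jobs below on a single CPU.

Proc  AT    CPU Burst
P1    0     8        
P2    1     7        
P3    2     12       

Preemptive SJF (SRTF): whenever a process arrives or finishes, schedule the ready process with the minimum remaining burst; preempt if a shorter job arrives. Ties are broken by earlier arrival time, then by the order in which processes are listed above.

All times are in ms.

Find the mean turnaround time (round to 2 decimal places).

15.67

Schedule: | P1 0-8 | P2 8-15 | P3 15-27 |
Completion: P1=8  P2=15  P3=27
Turnaround times: P1=8, P2=14, P3=25
Average turnaround = (8+14+25) / 3 = 47/3 = 15.67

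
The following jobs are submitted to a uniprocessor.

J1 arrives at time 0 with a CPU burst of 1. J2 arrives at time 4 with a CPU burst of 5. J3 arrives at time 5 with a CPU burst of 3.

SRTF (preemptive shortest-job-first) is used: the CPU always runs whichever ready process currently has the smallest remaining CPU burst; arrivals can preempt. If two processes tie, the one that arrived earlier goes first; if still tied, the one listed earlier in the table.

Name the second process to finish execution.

J3

Timeline: | J1 0-1 | idle 1-4 | J2 4-5 | J3 5-8 | J2 8-12 |
Completion: J1=1  J2=12  J3=8
Turnaround (C−A): J1=1  J2=8  J3=3
Finish order: J1 → J3 → J2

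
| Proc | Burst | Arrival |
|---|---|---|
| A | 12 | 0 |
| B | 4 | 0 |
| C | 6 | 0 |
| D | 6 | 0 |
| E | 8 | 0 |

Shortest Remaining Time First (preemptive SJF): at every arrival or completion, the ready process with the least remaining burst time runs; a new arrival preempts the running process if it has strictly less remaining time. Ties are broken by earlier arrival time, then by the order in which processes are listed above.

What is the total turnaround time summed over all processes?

Gantt: | B 0-4 | C 4-10 | D 10-16 | E 16-24 | A 24-36 |
Completion: A=36  B=4  C=10  D=16  E=24
Turnaround = completion − arrival: A=36, B=4, C=10, D=16, E=24
Total turnaround = 36 + 4 + 10 + 16 + 24 = 90

90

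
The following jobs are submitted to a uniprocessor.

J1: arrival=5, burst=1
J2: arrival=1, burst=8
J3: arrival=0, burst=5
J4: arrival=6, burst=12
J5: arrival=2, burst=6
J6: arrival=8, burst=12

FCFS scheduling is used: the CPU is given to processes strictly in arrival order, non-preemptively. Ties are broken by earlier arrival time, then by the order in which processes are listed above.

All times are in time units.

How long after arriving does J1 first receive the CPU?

14

Schedule: | J3 0-5 | J2 5-13 | J5 13-19 | J1 19-20 | J4 20-32 | J6 32-44 |
Completion: J1=20  J2=13  J3=5  J4=32  J5=19  J6=44
Turnaround (C−A): J1=15  J2=12  J3=5  J4=26  J5=17  J6=36
Response(J1) = first start − arrival = 19 − 5 = 14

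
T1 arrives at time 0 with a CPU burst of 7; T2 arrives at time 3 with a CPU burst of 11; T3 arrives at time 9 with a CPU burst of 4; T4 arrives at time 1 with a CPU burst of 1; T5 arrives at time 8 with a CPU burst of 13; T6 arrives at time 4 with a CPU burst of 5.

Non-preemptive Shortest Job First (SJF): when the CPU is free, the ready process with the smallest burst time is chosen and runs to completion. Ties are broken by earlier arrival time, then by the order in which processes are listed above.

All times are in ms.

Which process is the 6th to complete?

Gantt: | T1 0-7 | T4 7-8 | T6 8-13 | T3 13-17 | T2 17-28 | T5 28-41 |
Completion: T1=7  T2=28  T3=17  T4=8  T5=41  T6=13
Turnaround (C−A): T1=7  T2=25  T3=8  T4=7  T5=33  T6=9
Finish order: T1 → T4 → T6 → T3 → T2 → T5

T5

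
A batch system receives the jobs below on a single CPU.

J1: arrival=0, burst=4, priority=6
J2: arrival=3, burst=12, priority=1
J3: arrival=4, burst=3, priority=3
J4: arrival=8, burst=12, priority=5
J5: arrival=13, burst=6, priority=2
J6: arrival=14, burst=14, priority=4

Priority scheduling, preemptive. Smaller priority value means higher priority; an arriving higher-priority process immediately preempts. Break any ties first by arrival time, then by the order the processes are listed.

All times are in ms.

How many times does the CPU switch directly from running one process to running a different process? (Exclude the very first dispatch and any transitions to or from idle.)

Timeline: | J1 0-3 | J2 3-15 | J5 15-21 | J3 21-24 | J6 24-38 | J4 38-50 | J1 50-51 |
Completion: J1=51  J2=15  J3=24  J4=50  J5=21  J6=38

6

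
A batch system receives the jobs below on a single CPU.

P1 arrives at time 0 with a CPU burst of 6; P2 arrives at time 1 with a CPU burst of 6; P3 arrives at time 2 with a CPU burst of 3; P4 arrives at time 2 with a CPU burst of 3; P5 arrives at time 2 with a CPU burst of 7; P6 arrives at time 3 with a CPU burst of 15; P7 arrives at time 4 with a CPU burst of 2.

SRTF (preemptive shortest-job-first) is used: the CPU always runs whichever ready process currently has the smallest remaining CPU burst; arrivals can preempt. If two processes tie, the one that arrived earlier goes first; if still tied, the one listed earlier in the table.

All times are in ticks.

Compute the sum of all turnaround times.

Gantt: | P1 0-2 | P3 2-5 | P7 5-7 | P4 7-10 | P1 10-14 | P2 14-20 | P5 20-27 | P6 27-42 |
Completion: P1=14  P2=20  P3=5  P4=10  P5=27  P6=42  P7=7
Turnaround (C−A): P1=14  P2=19  P3=3  P4=8  P5=25  P6=39  P7=3
Turnaround = completion − arrival: P1=14, P2=19, P3=3, P4=8, P5=25, P6=39, P7=3
Total turnaround = 14 + 19 + 3 + 8 + 25 + 39 + 3 = 111

111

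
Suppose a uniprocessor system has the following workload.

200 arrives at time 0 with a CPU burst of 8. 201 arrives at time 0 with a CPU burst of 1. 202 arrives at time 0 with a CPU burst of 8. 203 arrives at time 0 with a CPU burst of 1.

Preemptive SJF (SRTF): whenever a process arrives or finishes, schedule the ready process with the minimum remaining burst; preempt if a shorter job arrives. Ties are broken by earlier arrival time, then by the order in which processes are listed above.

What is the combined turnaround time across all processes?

31

Timeline: | 201 0-1 | 203 1-2 | 200 2-10 | 202 10-18 |
Completion: 200=10  201=1  202=18  203=2
Turnaround (C−A): 200=10  201=1  202=18  203=2
Turnaround = completion − arrival: 200=10, 201=1, 202=18, 203=2
Total turnaround = 10 + 1 + 18 + 2 = 31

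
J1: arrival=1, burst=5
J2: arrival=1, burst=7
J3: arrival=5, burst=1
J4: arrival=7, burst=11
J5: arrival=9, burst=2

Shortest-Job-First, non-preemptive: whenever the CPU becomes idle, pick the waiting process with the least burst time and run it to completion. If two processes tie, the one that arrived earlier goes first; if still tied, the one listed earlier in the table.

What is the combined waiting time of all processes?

21

Schedule: | idle 0-1 | J1 1-6 | J3 6-7 | J2 7-14 | J5 14-16 | J4 16-27 |
Completion: J1=6  J2=14  J3=7  J4=27  J5=16
Waiting = turnaround − burst: J1=0, J2=6, J3=1, J4=9, J5=5
Total waiting = 0 + 6 + 1 + 9 + 5 = 21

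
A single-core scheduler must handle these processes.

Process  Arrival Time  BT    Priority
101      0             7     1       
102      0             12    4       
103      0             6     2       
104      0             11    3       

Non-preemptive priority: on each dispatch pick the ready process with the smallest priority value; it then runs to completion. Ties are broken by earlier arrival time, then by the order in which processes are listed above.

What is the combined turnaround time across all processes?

Timeline: | 101 0-7 | 103 7-13 | 104 13-24 | 102 24-36 |
Completion: 101=7  102=36  103=13  104=24
Turnaround = completion − arrival: 101=7, 102=36, 103=13, 104=24
Total turnaround = 7 + 36 + 13 + 24 = 80

80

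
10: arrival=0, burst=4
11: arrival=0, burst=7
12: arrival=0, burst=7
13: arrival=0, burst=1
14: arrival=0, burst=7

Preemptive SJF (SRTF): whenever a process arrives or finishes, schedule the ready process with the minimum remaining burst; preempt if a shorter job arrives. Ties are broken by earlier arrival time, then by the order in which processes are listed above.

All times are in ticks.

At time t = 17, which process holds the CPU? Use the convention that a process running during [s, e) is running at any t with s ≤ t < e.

Schedule: | 13 0-1 | 10 1-5 | 11 5-12 | 12 12-19 | 14 19-26 |
Completion: 10=5  11=12  12=19  13=1  14=26
Turnaround (C−A): 10=5  11=12  12=19  13=1  14=26

12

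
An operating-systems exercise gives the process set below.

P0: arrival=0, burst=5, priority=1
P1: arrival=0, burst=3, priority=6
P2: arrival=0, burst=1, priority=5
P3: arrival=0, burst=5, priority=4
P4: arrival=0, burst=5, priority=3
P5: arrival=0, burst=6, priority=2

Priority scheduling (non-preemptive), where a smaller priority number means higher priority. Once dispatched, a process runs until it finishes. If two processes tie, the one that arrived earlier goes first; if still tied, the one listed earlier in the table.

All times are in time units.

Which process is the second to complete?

P5

Gantt: | P0 0-5 | P5 5-11 | P4 11-16 | P3 16-21 | P2 21-22 | P1 22-25 |
Completion: P0=5  P1=25  P2=22  P3=21  P4=16  P5=11
Turnaround (C−A): P0=5  P1=25  P2=22  P3=21  P4=16  P5=11
Finish order: P0 → P5 → P4 → P3 → P2 → P1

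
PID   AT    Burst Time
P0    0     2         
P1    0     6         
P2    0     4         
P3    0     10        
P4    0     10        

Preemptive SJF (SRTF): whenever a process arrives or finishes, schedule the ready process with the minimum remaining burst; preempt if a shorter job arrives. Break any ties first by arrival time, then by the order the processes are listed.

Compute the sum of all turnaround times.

Timeline: | P0 0-2 | P2 2-6 | P1 6-12 | P3 12-22 | P4 22-32 |
Completion: P0=2  P1=12  P2=6  P3=22  P4=32
Turnaround = completion − arrival: P0=2, P1=12, P2=6, P3=22, P4=32
Total turnaround = 2 + 12 + 6 + 22 + 32 = 74

74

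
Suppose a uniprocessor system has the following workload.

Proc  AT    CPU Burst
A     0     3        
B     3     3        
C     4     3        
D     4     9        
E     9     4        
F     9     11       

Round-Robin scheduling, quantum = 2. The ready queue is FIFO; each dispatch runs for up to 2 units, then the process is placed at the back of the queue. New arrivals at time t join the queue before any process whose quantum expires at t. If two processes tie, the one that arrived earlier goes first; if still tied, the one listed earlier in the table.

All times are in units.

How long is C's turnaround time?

Timeline: | A 0-3 | B 3-5 | C 5-7 | D 7-9 | B 9-10 | C 10-11 | E 11-13 | F 13-15 | D 15-17 | E 17-19 | F 19-21 | D 21-23 | F 23-25 | D 25-27 | F 27-29 | D 29-30 | F 30-33 |
Completion: A=3  B=10  C=11  D=30  E=19  F=33
Turnaround (C−A): A=3  B=7  C=7  D=26  E=10  F=24
Turnaround(C) = completion − arrival = 11 − 4 = 7

7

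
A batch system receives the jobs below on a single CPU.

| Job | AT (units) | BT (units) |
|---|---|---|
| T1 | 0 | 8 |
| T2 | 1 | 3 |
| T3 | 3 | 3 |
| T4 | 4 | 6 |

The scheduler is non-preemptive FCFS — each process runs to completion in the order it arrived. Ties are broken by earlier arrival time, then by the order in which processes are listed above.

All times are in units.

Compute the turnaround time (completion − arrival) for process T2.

10

Schedule: | T1 0-8 | T2 8-11 | T3 11-14 | T4 14-20 |
Completion: T1=8  T2=11  T3=14  T4=20
Turnaround (C−A): T1=8  T2=10  T3=11  T4=16
Turnaround(T2) = completion − arrival = 11 − 1 = 10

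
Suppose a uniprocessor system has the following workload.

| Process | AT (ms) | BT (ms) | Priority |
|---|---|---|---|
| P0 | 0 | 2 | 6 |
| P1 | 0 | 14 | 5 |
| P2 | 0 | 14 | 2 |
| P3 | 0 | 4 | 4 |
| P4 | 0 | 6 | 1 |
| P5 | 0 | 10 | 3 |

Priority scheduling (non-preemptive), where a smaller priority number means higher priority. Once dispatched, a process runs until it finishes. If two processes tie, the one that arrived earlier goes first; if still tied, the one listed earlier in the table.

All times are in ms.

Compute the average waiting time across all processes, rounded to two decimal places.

23.00

Gantt: | P4 0-6 | P2 6-20 | P5 20-30 | P3 30-34 | P1 34-48 | P0 48-50 |
Completion: P0=50  P1=48  P2=20  P3=34  P4=6  P5=30
Turnaround (C−A): P0=50  P1=48  P2=20  P3=34  P4=6  P5=30
Waiting times: P0=48, P1=34, P2=6, P3=30, P4=0, P5=20
Average waiting = (48+34+6+30+0+20) / 6 = 138/6 = 23.00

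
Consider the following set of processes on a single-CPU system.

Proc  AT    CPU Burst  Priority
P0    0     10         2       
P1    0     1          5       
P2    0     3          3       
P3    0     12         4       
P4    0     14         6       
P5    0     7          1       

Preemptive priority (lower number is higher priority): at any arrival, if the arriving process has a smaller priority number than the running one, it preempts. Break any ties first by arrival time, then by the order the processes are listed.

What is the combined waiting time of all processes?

Gantt: | P5 0-7 | P0 7-17 | P2 17-20 | P3 20-32 | P1 32-33 | P4 33-47 |
Completion: P0=17  P1=33  P2=20  P3=32  P4=47  P5=7
Waiting = turnaround − burst: P0=7, P1=32, P2=17, P3=20, P4=33, P5=0
Total waiting = 7 + 32 + 17 + 20 + 33 + 0 = 109

109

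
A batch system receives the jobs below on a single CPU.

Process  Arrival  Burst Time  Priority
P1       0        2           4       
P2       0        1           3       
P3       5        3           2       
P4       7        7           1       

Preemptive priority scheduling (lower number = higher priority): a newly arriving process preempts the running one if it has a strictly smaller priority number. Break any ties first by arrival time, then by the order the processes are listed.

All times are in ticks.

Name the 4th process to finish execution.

P3

Schedule: | P2 0-1 | P1 1-3 | idle 3-5 | P3 5-7 | P4 7-14 | P3 14-15 |
Completion: P1=3  P2=1  P3=15  P4=14
Finish order: P2 → P1 → P4 → P3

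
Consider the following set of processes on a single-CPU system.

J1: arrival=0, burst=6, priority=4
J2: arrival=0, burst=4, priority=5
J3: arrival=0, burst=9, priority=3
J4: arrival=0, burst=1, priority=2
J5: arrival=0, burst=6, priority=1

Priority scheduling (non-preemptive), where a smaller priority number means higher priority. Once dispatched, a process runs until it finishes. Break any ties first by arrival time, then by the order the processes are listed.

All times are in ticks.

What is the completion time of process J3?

16

Gantt: | J5 0-6 | J4 6-7 | J3 7-16 | J1 16-22 | J2 22-26 |
Completion: J1=22  J2=26  J3=16  J4=7  J5=6
Turnaround (C−A): J1=22  J2=26  J3=16  J4=7  J5=6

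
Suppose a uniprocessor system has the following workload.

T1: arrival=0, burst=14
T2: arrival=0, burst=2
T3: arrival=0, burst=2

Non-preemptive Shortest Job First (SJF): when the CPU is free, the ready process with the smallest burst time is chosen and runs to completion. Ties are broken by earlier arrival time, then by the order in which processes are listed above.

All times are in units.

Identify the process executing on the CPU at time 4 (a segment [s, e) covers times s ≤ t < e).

Timeline: | T2 0-2 | T3 2-4 | T1 4-18 |
Completion: T1=18  T2=2  T3=4
Turnaround (C−A): T1=18  T2=2  T3=4

T1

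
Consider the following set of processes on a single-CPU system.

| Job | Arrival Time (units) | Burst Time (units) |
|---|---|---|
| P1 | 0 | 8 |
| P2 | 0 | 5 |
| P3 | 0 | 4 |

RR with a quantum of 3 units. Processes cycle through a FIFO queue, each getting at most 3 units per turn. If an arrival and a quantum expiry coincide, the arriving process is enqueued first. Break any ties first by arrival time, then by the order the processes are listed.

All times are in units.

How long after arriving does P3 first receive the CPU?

6

Timeline: | P1 0-3 | P2 3-6 | P3 6-9 | P1 9-12 | P2 12-14 | P3 14-15 | P1 15-17 |
Completion: P1=17  P2=14  P3=15
Response(P3) = first start − arrival = 6 − 0 = 6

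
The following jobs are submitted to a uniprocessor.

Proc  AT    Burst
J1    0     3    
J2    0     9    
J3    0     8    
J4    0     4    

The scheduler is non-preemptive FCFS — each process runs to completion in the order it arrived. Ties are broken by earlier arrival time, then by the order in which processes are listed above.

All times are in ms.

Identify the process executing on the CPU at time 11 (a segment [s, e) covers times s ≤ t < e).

J2

Timeline: | J1 0-3 | J2 3-12 | J3 12-20 | J4 20-24 |
Completion: J1=3  J2=12  J3=20  J4=24
Turnaround (C−A): J1=3  J2=12  J3=20  J4=24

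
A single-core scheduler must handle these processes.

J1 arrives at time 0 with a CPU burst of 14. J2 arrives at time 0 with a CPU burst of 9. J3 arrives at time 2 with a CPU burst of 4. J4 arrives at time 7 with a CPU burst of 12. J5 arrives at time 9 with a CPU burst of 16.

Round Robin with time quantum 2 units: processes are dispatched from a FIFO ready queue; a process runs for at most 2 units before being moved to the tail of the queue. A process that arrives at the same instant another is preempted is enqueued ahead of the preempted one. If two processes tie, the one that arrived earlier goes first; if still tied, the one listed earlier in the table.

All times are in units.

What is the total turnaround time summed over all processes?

178

Schedule: | J1 0-2 | J2 2-4 | J3 4-6 | J1 6-8 | J2 8-10 | J3 10-12 | J4 12-14 | J1 14-16 | J5 16-18 | J2 18-20 | J4 20-22 | J1 22-24 | J5 24-26 | J2 26-28 | J4 28-30 | J1 30-32 | J5 32-34 | J2 34-35 | J4 35-37 | J1 37-39 | J5 39-41 | J4 41-43 | J1 43-45 | J5 45-47 | J4 47-49 | J5 49-55 |
Completion: J1=45  J2=35  J3=12  J4=49  J5=55
Turnaround (C−A): J1=45  J2=35  J3=10  J4=42  J5=46
Turnaround = completion − arrival: J1=45, J2=35, J3=10, J4=42, J5=46
Total turnaround = 45 + 35 + 10 + 42 + 46 = 178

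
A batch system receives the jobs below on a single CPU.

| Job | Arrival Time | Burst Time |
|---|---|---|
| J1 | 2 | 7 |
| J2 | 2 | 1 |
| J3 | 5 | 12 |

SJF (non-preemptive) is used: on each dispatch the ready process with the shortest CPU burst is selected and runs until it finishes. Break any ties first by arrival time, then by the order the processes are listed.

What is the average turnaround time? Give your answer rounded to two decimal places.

Schedule: | idle 0-2 | J2 2-3 | J1 3-10 | J3 10-22 |
Completion: J1=10  J2=3  J3=22
Turnaround times: J1=8, J2=1, J3=17
Average turnaround = (8+1+17) / 3 = 26/3 = 8.67

8.67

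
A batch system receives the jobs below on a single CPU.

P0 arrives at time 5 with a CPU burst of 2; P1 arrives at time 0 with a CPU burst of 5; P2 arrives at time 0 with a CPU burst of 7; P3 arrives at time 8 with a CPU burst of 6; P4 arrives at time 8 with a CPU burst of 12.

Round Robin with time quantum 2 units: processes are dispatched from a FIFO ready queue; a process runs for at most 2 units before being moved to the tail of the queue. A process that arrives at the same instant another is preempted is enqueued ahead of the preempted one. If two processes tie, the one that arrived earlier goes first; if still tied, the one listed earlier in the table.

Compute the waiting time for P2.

15

Gantt: | P1 0-2 | P2 2-4 | P1 4-6 | P2 6-8 | P0 8-10 | P1 10-11 | P3 11-13 | P4 13-15 | P2 15-17 | P3 17-19 | P4 19-21 | P2 21-22 | P3 22-24 | P4 24-32 |
Completion: P0=10  P1=11  P2=22  P3=24  P4=32
Waiting(P2) = turnaround − burst = 22 − 7 = 15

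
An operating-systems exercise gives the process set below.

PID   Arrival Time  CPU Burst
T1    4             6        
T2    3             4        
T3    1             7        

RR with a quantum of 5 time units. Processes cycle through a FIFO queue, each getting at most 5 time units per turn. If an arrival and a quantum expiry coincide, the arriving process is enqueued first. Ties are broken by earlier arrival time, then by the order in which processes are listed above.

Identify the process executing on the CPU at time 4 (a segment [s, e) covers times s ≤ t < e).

T3

Gantt: | idle 0-1 | T3 1-6 | T2 6-10 | T1 10-15 | T3 15-17 | T1 17-18 |
Completion: T1=18  T2=10  T3=17
Turnaround (C−A): T1=14  T2=7  T3=16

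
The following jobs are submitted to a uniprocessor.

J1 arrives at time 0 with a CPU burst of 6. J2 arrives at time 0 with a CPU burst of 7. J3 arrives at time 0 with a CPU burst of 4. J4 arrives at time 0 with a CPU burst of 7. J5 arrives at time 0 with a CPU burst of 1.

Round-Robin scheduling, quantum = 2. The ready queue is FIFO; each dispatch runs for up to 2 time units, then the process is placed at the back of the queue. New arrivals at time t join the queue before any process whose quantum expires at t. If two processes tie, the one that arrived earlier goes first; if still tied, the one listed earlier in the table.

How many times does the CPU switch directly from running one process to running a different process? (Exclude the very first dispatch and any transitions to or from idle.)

13

Schedule: | J1 0-2 | J2 2-4 | J3 4-6 | J4 6-8 | J5 8-9 | J1 9-11 | J2 11-13 | J3 13-15 | J4 15-17 | J1 17-19 | J2 19-21 | J4 21-23 | J2 23-24 | J4 24-25 |
Completion: J1=19  J2=24  J3=15  J4=25  J5=9
Turnaround (C−A): J1=19  J2=24  J3=15  J4=25  J5=9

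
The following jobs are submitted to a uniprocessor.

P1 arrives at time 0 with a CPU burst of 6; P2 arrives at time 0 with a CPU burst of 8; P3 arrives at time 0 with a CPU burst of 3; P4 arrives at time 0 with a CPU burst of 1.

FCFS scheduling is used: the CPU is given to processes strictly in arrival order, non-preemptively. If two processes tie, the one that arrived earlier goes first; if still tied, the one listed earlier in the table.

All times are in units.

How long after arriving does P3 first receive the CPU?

Schedule: | P1 0-6 | P2 6-14 | P3 14-17 | P4 17-18 |
Completion: P1=6  P2=14  P3=17  P4=18
Turnaround (C−A): P1=6  P2=14  P3=17  P4=18
Response(P3) = first start − arrival = 14 − 0 = 14

14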